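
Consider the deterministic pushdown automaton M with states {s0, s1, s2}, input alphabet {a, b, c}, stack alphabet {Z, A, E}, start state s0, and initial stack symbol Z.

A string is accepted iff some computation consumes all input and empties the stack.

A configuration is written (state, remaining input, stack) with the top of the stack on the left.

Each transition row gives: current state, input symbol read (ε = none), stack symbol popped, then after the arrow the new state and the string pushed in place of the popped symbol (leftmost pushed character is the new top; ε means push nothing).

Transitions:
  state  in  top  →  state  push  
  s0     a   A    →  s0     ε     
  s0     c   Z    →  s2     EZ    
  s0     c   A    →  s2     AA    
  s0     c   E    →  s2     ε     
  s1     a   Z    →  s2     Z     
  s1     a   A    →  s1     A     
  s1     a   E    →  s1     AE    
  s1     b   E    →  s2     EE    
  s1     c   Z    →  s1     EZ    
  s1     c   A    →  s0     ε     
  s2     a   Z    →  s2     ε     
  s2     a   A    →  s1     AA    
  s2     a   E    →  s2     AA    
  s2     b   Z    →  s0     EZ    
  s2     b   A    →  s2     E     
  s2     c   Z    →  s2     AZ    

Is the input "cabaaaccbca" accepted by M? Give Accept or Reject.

Reject

(s0, cabaaaccbca, Z) ⊢ (s2, abaaaccbca, EZ) ⊢ (s2, baaaccbca, AAZ) ⊢ (s2, aaaccbca, EAZ) ⊢ (s2, aaccbca, AAAZ) ⊢ (s1, accbca, AAAAZ) ⊢ (s1, ccbca, AAAAZ) ⊢ (s0, cbca, AAAZ) ⊢ (s2, bca, AAAAZ) ⊢ (s2, ca, EAAAZ)
No transition applies at (s2, ca, EAAAZ); input not fully consumed.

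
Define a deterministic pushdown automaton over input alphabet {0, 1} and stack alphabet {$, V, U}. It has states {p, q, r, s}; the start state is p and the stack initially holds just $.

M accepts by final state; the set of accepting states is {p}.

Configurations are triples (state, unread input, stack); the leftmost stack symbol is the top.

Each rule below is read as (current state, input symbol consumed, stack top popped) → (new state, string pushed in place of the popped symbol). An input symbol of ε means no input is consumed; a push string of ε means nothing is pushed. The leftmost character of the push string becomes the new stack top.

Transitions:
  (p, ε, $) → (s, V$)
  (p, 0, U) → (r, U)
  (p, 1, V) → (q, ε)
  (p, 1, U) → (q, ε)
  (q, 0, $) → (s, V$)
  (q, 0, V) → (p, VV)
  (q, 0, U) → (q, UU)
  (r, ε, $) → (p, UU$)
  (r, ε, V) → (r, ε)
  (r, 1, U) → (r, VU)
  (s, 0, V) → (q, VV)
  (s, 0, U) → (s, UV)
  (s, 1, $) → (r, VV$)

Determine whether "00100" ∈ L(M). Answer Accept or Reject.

Reject

(p, 00100, $) ⊢ (s, 00100, V$) ⊢ (q, 0100, VV$) ⊢ (p, 100, VVV$) ⊢ (q, 00, VV$) ⊢ (p, 0, VVV$)
No transition applies at (p, 0, VVV$); input not fully consumed.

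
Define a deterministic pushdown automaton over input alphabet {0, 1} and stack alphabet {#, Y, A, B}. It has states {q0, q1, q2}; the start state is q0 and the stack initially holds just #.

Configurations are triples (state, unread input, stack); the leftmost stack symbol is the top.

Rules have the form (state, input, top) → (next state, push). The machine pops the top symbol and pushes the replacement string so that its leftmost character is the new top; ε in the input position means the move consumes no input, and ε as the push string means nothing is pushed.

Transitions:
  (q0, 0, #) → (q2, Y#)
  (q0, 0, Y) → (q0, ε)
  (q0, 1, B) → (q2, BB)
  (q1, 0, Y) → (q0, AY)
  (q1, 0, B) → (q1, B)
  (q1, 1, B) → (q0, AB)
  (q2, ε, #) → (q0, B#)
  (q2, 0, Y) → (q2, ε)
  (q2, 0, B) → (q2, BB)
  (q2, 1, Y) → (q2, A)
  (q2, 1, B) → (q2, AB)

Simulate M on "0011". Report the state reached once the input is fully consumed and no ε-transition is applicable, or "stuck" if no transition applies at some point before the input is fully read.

(q0, 0011, #)
  read 0, top #: go to q2, push Y# → (q2, 011, Y#)
  read 0, top Y: go to q2, push ε → (q2, 11, #)
  ε-move, top #: go to q0, push B# → (q0, 11, B#)
  read 1, top B: go to q2, push BB → (q2, 1, BB#)
  read 1, top B: go to q2, push AB → (q2, ε, ABB#)
All input consumed; M is in state q2.

q2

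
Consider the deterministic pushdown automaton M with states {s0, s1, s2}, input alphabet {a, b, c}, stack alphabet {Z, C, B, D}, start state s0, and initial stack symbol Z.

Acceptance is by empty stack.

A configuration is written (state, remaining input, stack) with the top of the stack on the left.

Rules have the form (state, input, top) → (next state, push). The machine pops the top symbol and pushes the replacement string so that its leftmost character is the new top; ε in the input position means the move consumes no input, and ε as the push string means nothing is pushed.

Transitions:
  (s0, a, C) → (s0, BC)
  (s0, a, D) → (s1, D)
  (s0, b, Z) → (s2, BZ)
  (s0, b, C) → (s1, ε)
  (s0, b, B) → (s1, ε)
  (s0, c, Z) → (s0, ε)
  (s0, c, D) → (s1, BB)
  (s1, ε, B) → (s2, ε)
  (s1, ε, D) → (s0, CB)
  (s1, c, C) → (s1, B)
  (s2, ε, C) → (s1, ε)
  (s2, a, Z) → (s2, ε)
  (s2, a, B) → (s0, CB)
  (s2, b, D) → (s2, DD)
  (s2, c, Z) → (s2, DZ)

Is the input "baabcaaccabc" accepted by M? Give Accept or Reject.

(s0, baabcaaccabc, Z) ⊢ (s2, aabcaaccabc, BZ) ⊢ (s0, abcaaccabc, CBZ) ⊢ (s0, bcaaccabc, BCBZ) ⊢ (s1, caaccabc, CBZ) ⊢ (s1, aaccabc, BBZ) ⊢ (s2, aaccabc, BZ) ⊢ (s0, accabc, CBZ) ⊢ (s0, ccabc, BCBZ)
No transition applies at (s0, ccabc, BCBZ); input not fully consumed.

Reject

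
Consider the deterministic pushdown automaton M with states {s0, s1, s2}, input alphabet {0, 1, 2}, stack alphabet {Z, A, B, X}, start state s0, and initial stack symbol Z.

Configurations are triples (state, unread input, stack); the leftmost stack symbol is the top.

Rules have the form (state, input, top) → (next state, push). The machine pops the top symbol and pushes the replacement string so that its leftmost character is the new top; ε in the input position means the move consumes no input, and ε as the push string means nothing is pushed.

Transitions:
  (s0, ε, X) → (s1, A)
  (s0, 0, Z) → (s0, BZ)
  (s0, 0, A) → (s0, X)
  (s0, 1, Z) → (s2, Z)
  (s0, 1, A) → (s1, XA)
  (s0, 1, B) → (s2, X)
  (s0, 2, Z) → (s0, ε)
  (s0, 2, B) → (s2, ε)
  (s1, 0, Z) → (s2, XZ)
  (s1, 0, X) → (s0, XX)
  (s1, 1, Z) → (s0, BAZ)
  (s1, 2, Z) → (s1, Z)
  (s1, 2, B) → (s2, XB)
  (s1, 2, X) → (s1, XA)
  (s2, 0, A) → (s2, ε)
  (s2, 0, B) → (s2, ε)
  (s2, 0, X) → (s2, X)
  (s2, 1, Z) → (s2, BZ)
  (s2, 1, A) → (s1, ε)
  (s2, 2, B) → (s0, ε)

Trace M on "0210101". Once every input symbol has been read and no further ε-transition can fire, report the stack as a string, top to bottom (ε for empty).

(s0, 0210101, Z) ⊢ (s0, 210101, BZ) ⊢ (s2, 10101, Z) ⊢ (s2, 0101, BZ) ⊢ (s2, 101, Z) ⊢ (s2, 01, BZ) ⊢ (s2, 1, Z) ⊢ (s2, ε, BZ)
All input consumed in state s2 with stack BZ.

BZ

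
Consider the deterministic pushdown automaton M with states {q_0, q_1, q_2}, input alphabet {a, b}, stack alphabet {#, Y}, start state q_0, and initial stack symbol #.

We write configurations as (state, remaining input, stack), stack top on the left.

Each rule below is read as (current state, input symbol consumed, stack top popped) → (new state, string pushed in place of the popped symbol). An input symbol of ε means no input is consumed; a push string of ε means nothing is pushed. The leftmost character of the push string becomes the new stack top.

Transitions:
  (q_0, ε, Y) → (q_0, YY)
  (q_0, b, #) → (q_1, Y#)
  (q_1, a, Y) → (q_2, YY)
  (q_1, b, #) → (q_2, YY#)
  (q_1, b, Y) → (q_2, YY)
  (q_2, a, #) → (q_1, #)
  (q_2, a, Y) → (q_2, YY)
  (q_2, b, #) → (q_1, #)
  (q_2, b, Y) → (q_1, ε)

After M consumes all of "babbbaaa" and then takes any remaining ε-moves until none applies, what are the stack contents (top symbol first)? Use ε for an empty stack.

(q_0, babbbaaa, #)
  read b, top #: go to q_1, push Y# → (q_1, abbbaaa, Y#)
  read a, top Y: go to q_2, push YY → (q_2, bbbaaa, YY#)
  read b, top Y: go to q_1, push ε → (q_1, bbaaa, Y#)
  read b, top Y: go to q_2, push YY → (q_2, baaa, YY#)
  read b, top Y: go to q_1, push ε → (q_1, aaa, Y#)
  read a, top Y: go to q_2, push YY → (q_2, aa, YY#)
  read a, top Y: go to q_2, push YY → (q_2, a, YYY#)
  read a, top Y: go to q_2, push YY → (q_2, ε, YYYY#)
All input consumed in state q_2 with stack YYYY#.

YYYY#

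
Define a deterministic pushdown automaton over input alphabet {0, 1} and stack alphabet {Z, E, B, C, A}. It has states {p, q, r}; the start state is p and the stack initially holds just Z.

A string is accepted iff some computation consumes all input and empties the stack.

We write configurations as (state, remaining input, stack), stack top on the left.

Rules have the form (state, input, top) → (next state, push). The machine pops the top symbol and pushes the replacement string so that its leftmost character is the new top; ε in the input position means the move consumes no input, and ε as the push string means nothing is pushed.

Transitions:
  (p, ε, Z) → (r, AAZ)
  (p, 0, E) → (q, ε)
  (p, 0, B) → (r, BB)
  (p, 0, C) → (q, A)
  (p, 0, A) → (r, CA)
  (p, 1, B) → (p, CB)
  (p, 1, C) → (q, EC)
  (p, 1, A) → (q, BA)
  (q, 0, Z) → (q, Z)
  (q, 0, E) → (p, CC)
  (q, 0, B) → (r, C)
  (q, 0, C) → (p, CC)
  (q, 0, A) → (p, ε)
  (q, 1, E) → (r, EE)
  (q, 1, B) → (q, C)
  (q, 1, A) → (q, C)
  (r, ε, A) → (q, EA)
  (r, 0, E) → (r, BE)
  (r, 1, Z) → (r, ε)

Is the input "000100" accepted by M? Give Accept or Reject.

Reject

(p, 000100, Z)
  ε-move, top Z: go to r, push AAZ → (r, 000100, AAZ)
  ε-move, top A: go to q, push EA → (q, 000100, EAAZ)
  read 0, top E: go to p, push CC → (p, 00100, CCAAZ)
  read 0, top C: go to q, push A → (q, 0100, ACAAZ)
  read 0, top A: go to p, push ε → (p, 100, CAAZ)
  read 1, top C: go to q, push EC → (q, 00, ECAAZ)
  read 0, top E: go to p, push CC → (p, 0, CCCAAZ)
  read 0, top C: go to q, push A → (q, ε, ACCAAZ)
All input consumed; stack is ACCAAZ, not empty, and no further ε-move applies.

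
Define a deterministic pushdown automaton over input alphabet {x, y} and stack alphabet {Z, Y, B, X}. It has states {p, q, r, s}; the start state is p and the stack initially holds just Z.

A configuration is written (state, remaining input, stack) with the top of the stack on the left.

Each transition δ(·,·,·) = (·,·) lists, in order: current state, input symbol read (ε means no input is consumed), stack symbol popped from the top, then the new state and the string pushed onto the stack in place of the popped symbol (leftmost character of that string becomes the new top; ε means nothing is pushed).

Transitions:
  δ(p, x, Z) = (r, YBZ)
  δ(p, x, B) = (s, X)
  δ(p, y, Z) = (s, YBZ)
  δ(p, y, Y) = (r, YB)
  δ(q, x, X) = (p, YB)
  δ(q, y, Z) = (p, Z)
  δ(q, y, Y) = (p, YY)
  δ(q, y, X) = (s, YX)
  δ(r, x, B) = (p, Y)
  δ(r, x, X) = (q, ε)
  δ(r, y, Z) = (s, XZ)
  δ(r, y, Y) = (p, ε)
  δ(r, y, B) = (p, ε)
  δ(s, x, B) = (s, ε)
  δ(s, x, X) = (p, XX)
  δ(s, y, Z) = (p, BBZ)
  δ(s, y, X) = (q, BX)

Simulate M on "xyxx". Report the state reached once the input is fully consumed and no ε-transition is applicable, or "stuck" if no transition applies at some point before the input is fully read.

p

(p, xyxx, Z)
  read x, top Z: go to r, push YBZ → (r, yxx, YBZ)
  read y, top Y: go to p, push ε → (p, xx, BZ)
  read x, top B: go to s, push X → (s, x, XZ)
  read x, top X: go to p, push XX → (p, ε, XXZ)
All input consumed; M is in state p.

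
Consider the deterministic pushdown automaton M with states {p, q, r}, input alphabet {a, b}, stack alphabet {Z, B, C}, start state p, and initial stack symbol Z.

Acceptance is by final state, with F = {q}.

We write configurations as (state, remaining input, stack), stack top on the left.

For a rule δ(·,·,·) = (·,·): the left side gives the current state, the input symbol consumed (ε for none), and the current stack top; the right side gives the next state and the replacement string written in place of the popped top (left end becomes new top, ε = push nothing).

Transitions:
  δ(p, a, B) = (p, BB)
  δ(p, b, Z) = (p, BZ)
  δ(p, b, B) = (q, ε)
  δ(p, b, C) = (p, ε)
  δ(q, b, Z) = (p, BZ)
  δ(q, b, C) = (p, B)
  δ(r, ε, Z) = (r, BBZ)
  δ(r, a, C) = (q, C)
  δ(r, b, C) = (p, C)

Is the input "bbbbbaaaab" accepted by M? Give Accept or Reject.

(p, bbbbbaaaab, Z)
  read b, top Z: go to p, push BZ → (p, bbbbaaaab, BZ)
  read b, top B: go to q, push ε → (q, bbbaaaab, Z)
  read b, top Z: go to p, push BZ → (p, bbaaaab, BZ)
  read b, top B: go to q, push ε → (q, baaaab, Z)
  read b, top Z: go to p, push BZ → (p, aaaab, BZ)
  read a, top B: go to p, push BB → (p, aaab, BBZ)
  read a, top B: go to p, push BB → (p, aab, BBBZ)
  read a, top B: go to p, push BB → (p, ab, BBBBZ)
  read a, top B: go to p, push BB → (p, b, BBBBBZ)
  read b, top B: go to q, push ε → (q, ε, BBBBZ)
All input consumed; state q ∈ F.

Accept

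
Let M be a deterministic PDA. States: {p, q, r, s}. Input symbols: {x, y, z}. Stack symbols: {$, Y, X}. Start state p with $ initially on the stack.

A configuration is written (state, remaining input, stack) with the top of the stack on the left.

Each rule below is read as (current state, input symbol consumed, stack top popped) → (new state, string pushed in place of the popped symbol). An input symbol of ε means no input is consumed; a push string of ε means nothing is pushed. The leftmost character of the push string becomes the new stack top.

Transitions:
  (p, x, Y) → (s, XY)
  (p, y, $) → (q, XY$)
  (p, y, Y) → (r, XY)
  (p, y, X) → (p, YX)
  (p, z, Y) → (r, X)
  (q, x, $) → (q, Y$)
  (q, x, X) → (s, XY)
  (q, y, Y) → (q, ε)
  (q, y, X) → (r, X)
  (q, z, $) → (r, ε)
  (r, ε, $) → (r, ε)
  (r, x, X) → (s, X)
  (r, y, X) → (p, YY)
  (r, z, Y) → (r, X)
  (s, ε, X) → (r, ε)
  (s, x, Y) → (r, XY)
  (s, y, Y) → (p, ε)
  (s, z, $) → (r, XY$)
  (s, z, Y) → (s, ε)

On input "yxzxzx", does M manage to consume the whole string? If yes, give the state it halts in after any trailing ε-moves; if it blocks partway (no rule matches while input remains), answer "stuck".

r

(p, yxzxzx, $)
  read y, top $: go to q, push XY$ → (q, xzxzx, XY$)
  read x, top X: go to s, push XY → (s, zxzx, XYY$)
  ε-move, top X: go to r, push ε → (r, zxzx, YY$)
  read z, top Y: go to r, push X → (r, xzx, XY$)
  read x, top X: go to s, push X → (s, zx, XY$)
  ε-move, top X: go to r, push ε → (r, zx, Y$)
  read z, top Y: go to r, push X → (r, x, X$)
  read x, top X: go to s, push X → (s, ε, X$)
  ε-move, top X: go to r, push ε → (r, ε, $)
  ε-move, top $: go to r, push ε → (r, ε, ε)
All input consumed; M is in state r.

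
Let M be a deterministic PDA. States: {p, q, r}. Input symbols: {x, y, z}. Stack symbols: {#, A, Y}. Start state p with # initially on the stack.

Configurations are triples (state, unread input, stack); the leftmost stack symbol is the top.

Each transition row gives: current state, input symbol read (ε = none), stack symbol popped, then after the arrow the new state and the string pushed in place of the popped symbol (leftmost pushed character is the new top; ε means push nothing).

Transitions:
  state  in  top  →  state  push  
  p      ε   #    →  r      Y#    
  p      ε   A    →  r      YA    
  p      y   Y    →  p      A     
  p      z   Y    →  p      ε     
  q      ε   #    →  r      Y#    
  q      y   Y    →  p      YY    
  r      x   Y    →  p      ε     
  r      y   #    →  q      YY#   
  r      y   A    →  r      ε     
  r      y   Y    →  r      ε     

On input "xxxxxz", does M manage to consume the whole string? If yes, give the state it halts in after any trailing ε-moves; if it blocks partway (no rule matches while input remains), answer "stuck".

stuck

(p, xxxxxz, #)
  ε-move, top #: go to r, push Y# → (r, xxxxxz, Y#)
  read x, top Y: go to p, push ε → (p, xxxxz, #)
  ε-move, top #: go to r, push Y# → (r, xxxxz, Y#)
  read x, top Y: go to p, push ε → (p, xxxz, #)
  ε-move, top #: go to r, push Y# → (r, xxxz, Y#)
  read x, top Y: go to p, push ε → (p, xxz, #)
  ε-move, top #: go to r, push Y# → (r, xxz, Y#)
  read x, top Y: go to p, push ε → (p, xz, #)
  ε-move, top #: go to r, push Y# → (r, xz, Y#)
  read x, top Y: go to p, push ε → (p, z, #)
  ε-move, top #: go to r, push Y# → (r, z, Y#)
No transition for (r, z, top Y); M blocks with input z remaining.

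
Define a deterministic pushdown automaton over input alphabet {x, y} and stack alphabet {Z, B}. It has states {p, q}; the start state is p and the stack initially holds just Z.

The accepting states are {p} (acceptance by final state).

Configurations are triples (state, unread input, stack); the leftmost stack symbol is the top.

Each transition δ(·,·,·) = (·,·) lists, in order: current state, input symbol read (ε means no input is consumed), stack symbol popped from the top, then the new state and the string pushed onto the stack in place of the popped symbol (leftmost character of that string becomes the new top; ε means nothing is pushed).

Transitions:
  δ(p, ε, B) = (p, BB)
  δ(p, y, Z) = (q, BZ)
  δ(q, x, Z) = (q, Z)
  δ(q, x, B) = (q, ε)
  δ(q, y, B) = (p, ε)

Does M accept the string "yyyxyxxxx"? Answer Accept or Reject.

Reject

(p, yyyxyxxxx, Z)
  read y, top Z: go to q, push BZ → (q, yyxyxxxx, BZ)
  read y, top B: go to p, push ε → (p, yxyxxxx, Z)
  read y, top Z: go to q, push BZ → (q, xyxxxx, BZ)
  read x, top B: go to q, push ε → (q, yxxxx, Z)
No transition applies at (q, yxxxx, Z); input not fully consumed.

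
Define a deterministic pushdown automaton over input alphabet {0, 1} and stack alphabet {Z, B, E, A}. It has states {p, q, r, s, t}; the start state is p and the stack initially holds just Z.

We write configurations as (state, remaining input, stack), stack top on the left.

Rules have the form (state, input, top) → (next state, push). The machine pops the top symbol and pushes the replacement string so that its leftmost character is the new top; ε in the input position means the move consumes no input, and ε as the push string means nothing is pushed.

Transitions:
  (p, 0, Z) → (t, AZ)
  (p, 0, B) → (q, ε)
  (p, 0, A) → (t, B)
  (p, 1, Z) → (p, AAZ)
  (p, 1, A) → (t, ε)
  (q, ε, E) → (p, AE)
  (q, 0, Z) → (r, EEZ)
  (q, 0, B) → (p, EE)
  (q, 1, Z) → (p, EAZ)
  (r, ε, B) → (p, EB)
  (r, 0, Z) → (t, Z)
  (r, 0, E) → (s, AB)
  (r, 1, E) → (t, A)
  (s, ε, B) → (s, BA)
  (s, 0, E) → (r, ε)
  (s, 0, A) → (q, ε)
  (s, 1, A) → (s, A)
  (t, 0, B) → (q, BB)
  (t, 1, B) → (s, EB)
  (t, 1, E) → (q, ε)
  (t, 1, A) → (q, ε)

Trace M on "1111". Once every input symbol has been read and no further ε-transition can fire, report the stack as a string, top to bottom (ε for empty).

(p, 1111, Z) ⊢ (p, 111, AAZ) ⊢ (t, 11, AZ) ⊢ (q, 1, Z) ⊢ (p, ε, EAZ)
All input consumed in state p with stack EAZ.

EAZ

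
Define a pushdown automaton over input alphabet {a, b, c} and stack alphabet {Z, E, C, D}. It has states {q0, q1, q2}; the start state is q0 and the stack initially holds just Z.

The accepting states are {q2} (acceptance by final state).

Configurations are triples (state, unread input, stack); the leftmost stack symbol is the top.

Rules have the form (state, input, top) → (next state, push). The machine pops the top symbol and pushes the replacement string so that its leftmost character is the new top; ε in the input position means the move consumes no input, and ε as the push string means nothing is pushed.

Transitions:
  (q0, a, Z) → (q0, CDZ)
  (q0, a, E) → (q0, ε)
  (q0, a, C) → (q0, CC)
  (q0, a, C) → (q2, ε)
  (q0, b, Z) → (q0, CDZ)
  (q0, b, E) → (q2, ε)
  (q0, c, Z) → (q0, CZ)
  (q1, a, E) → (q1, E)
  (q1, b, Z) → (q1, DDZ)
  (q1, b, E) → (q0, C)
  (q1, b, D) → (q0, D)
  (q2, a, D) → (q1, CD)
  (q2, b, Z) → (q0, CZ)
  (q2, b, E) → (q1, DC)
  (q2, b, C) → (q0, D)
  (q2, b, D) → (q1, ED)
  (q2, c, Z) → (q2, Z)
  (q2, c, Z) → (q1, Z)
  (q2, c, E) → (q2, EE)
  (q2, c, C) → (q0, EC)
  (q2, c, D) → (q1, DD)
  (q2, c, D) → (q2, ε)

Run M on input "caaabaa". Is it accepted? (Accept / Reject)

Reject

No computation consumes all input and reaches a final state.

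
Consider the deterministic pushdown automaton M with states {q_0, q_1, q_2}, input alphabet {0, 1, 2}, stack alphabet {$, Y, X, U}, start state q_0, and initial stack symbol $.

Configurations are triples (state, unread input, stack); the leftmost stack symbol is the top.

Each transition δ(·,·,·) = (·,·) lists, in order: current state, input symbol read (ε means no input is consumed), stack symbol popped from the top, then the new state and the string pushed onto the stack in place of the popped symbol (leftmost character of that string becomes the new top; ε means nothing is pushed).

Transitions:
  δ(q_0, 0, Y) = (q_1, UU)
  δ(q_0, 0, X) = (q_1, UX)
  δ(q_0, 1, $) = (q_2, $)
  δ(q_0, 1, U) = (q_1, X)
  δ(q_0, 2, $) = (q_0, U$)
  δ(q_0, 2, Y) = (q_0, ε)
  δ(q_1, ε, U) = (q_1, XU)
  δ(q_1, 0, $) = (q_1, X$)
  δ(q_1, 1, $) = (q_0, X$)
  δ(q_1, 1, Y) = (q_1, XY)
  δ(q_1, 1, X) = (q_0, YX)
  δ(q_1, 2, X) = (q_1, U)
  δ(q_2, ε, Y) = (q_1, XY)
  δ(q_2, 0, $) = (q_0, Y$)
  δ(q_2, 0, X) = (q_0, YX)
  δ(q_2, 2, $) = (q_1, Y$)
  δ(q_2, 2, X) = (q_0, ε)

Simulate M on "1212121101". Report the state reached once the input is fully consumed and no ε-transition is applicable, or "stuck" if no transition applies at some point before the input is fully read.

stuck

(q_0, 1212121101, $)
  read 1, top $: go to q_2, push $ → (q_2, 212121101, $)
  read 2, top $: go to q_1, push Y$ → (q_1, 12121101, Y$)
  read 1, top Y: go to q_1, push XY → (q_1, 2121101, XY$)
  read 2, top X: go to q_1, push U → (q_1, 121101, UY$)
  ε-move, top U: go to q_1, push XU → (q_1, 121101, XUY$)
  read 1, top X: go to q_0, push YX → (q_0, 21101, YXUY$)
  read 2, top Y: go to q_0, push ε → (q_0, 1101, XUY$)
No transition for (q_0, 1, top X); M blocks with input 1101 remaining.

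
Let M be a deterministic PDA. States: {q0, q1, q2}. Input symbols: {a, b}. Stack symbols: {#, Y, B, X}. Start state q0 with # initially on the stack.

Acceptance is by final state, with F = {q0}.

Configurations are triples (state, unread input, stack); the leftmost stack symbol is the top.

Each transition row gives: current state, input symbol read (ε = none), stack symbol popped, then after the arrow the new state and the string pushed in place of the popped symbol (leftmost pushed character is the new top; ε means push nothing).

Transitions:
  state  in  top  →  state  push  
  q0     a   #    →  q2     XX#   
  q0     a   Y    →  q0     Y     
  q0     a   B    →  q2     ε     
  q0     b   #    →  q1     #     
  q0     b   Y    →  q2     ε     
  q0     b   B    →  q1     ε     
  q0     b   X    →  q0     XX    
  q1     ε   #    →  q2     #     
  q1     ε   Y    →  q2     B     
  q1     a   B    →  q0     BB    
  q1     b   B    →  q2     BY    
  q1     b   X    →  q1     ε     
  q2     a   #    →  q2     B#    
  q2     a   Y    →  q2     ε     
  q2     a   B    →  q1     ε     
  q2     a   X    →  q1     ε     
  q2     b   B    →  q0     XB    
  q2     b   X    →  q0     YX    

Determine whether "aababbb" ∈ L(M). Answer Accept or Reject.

(q0, aababbb, #)
  read a, top #: go to q2, push XX# → (q2, ababbb, XX#)
  read a, top X: go to q1, push ε → (q1, babbb, X#)
  read b, top X: go to q1, push ε → (q1, abbb, #)
  ε-move, top #: go to q2, push # → (q2, abbb, #)
  read a, top #: go to q2, push B# → (q2, bbb, B#)
  read b, top B: go to q0, push XB → (q0, bb, XB#)
  read b, top X: go to q0, push XX → (q0, b, XXB#)
  read b, top X: go to q0, push XX → (q0, ε, XXXB#)
All input consumed; state q0 ∈ F.

Accept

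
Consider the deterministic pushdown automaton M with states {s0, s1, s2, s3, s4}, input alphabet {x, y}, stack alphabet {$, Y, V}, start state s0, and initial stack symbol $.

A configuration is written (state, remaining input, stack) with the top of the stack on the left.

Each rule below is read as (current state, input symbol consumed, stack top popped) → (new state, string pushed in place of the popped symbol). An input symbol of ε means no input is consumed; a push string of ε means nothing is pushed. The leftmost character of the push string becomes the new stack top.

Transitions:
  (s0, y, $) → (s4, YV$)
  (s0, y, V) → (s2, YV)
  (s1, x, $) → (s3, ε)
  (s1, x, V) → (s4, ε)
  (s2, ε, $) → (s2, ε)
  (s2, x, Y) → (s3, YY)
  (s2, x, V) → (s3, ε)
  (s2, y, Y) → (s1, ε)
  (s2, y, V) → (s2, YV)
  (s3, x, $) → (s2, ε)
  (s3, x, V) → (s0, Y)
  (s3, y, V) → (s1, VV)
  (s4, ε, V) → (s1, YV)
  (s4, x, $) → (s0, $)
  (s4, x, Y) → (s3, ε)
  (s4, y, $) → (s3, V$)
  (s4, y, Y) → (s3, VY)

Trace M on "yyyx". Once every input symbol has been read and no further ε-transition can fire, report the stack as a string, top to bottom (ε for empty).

YVYV$

(s0, yyyx, $)
  read y, top $: go to s4, push YV$ → (s4, yyx, YV$)
  read y, top Y: go to s3, push VY → (s3, yx, VYV$)
  read y, top V: go to s1, push VV → (s1, x, VVYV$)
  read x, top V: go to s4, push ε → (s4, ε, VYV$)
  ε-move, top V: go to s1, push YV → (s1, ε, YVYV$)
All input consumed in state s1 with stack YVYV$.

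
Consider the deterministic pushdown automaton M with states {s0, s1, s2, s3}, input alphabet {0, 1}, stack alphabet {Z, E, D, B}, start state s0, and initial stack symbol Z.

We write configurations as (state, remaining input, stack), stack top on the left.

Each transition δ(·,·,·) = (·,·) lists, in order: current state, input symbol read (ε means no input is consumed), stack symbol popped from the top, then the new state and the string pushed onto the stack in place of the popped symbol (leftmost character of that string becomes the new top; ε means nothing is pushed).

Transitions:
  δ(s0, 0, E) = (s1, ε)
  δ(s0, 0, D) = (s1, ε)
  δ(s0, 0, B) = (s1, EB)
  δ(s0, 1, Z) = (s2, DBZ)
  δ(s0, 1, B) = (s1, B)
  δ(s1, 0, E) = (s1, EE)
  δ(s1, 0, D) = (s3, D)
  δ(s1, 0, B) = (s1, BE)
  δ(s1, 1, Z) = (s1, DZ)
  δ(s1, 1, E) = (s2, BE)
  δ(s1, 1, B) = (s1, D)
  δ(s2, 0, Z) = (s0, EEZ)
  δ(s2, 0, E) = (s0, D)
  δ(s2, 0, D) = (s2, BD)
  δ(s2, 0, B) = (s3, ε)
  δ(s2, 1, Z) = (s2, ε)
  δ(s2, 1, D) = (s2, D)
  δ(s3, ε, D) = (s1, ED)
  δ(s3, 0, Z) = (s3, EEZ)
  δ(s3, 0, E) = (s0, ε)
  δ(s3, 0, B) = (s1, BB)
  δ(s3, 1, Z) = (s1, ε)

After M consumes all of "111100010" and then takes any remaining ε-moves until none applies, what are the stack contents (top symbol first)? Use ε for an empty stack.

(s0, 111100010, Z) ⊢ (s2, 11100010, DBZ) ⊢ (s2, 1100010, DBZ) ⊢ (s2, 100010, DBZ) ⊢ (s2, 00010, DBZ) ⊢ (s2, 0010, BDBZ) ⊢ (s3, 010, DBZ) ⊢ (s1, 010, EDBZ) ⊢ (s1, 10, EEDBZ) ⊢ (s2, 0, BEEDBZ) ⊢ (s3, ε, EEDBZ)
All input consumed in state s3 with stack EEDBZ.

EEDBZ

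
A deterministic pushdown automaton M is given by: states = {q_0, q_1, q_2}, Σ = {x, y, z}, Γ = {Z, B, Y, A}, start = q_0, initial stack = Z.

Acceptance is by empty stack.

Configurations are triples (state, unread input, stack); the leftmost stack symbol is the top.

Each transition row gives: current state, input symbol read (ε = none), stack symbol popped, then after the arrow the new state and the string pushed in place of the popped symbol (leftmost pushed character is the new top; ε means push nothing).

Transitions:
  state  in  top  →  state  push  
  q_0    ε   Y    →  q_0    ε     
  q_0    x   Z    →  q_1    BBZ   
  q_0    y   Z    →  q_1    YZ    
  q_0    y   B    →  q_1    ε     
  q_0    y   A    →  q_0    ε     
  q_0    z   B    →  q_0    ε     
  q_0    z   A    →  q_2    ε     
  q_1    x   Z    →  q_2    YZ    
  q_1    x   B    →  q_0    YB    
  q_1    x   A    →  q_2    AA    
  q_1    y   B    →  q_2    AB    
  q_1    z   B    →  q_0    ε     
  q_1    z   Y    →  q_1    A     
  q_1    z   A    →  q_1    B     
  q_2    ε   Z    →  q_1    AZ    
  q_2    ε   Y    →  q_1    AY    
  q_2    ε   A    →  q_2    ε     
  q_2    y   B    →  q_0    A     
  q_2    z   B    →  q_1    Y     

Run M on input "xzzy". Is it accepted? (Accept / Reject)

Reject

(q_0, xzzy, Z) ⊢ (q_1, zzy, BBZ) ⊢ (q_0, zy, BZ) ⊢ (q_0, y, Z) ⊢ (q_1, ε, YZ)
All input consumed; stack is YZ, not empty, and no further ε-move applies.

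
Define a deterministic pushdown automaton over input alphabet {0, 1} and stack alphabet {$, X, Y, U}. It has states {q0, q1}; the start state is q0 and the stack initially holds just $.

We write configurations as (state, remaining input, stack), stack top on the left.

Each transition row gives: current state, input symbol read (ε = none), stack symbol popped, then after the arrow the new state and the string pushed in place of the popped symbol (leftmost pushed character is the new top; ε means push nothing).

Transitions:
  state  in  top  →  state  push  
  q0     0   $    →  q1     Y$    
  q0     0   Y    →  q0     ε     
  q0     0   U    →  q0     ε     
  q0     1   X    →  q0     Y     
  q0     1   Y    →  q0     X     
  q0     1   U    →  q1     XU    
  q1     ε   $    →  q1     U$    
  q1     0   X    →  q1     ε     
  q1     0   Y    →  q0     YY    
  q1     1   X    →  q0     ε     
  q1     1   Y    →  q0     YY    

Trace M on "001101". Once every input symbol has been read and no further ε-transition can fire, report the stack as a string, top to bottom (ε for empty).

X$

(q0, 001101, $)
  read 0, top $: go to q1, push Y$ → (q1, 01101, Y$)
  read 0, top Y: go to q0, push YY → (q0, 1101, YY$)
  read 1, top Y: go to q0, push X → (q0, 101, XY$)
  read 1, top X: go to q0, push Y → (q0, 01, YY$)
  read 0, top Y: go to q0, push ε → (q0, 1, Y$)
  read 1, top Y: go to q0, push X → (q0, ε, X$)
All input consumed in state q0 with stack X$.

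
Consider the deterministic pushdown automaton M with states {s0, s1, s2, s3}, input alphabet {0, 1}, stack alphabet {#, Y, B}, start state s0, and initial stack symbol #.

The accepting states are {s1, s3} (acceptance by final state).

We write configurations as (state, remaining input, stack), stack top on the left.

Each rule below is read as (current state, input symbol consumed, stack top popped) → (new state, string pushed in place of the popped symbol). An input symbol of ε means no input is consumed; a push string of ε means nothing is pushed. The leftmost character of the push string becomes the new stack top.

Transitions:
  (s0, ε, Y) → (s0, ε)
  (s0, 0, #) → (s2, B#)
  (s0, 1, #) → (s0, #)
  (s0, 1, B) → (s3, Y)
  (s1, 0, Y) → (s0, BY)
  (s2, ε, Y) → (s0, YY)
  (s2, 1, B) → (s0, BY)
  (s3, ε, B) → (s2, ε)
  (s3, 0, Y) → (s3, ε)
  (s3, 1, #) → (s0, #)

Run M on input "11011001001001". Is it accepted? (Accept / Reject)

Reject

(s0, 11011001001001, #)
  read 1, top #: go to s0, push # → (s0, 1011001001001, #)
  read 1, top #: go to s0, push # → (s0, 011001001001, #)
  read 0, top #: go to s2, push B# → (s2, 11001001001, B#)
  read 1, top B: go to s0, push BY → (s0, 1001001001, BY#)
  read 1, top B: go to s3, push Y → (s3, 001001001, YY#)
  read 0, top Y: go to s3, push ε → (s3, 01001001, Y#)
  read 0, top Y: go to s3, push ε → (s3, 1001001, #)
  read 1, top #: go to s0, push # → (s0, 001001, #)
  read 0, top #: go to s2, push B# → (s2, 01001, B#)
No transition applies at (s2, 01001, B#); input not fully consumed.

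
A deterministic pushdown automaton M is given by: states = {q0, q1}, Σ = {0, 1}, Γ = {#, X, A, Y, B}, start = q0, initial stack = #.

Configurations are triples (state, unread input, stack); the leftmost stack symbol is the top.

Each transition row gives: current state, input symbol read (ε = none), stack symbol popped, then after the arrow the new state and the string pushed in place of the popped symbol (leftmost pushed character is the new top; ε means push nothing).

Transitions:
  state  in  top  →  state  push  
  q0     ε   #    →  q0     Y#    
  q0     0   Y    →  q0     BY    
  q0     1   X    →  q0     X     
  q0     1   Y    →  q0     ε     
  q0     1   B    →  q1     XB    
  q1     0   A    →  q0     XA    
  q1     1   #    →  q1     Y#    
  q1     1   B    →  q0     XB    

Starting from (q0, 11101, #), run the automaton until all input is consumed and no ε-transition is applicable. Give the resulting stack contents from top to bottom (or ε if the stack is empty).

(q0, 11101, #) ⊢ (q0, 11101, Y#) ⊢ (q0, 1101, #) ⊢ (q0, 1101, Y#) ⊢ (q0, 101, #) ⊢ (q0, 101, Y#) ⊢ (q0, 01, #) ⊢ (q0, 01, Y#) ⊢ (q0, 1, BY#) ⊢ (q1, ε, XBY#)
All input consumed in state q1 with stack XBY#.

XBY#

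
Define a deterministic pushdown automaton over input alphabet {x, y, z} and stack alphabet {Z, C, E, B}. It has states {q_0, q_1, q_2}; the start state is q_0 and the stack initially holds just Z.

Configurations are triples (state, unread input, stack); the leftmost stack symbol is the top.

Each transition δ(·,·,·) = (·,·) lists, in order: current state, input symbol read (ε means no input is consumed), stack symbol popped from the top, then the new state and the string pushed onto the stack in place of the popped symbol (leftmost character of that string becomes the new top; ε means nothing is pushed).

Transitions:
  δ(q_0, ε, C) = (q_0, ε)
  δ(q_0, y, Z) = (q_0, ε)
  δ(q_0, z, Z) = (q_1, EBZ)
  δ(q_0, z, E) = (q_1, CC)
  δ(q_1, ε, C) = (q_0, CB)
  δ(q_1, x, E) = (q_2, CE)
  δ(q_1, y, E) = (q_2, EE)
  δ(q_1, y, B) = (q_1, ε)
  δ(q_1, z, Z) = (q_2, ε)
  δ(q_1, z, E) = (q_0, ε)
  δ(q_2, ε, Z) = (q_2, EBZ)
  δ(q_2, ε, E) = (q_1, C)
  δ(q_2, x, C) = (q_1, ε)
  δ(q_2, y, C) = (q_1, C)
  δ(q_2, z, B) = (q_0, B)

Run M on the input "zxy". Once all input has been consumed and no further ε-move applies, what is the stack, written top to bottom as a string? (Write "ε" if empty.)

BEBZ

(q_0, zxy, Z)
  read z, top Z: go to q_1, push EBZ → (q_1, xy, EBZ)
  read x, top E: go to q_2, push CE → (q_2, y, CEBZ)
  read y, top C: go to q_1, push C → (q_1, ε, CEBZ)
  ε-move, top C: go to q_0, push CB → (q_0, ε, CBEBZ)
  ε-move, top C: go to q_0, push ε → (q_0, ε, BEBZ)
All input consumed in state q_0 with stack BEBZ.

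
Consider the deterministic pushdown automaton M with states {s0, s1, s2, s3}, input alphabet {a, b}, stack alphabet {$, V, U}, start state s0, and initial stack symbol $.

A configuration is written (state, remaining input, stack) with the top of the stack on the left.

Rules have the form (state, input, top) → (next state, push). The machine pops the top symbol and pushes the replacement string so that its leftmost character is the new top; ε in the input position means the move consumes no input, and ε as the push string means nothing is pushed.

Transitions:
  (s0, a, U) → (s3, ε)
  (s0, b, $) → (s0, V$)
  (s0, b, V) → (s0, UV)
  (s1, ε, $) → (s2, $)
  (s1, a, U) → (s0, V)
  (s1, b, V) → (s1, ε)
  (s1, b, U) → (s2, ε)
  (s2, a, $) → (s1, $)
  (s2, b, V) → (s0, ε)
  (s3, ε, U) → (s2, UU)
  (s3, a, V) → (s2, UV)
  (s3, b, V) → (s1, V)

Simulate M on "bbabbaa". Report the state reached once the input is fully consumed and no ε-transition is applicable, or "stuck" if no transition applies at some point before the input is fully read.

(s0, bbabbaa, $) ⊢ (s0, babbaa, V$) ⊢ (s0, abbaa, UV$) ⊢ (s3, bbaa, V$) ⊢ (s1, baa, V$) ⊢ (s1, aa, $) ⊢ (s2, aa, $) ⊢ (s1, a, $) ⊢ (s2, a, $) ⊢ (s1, ε, $) ⊢ (s2, ε, $)
All input consumed; M is in state s2.

s2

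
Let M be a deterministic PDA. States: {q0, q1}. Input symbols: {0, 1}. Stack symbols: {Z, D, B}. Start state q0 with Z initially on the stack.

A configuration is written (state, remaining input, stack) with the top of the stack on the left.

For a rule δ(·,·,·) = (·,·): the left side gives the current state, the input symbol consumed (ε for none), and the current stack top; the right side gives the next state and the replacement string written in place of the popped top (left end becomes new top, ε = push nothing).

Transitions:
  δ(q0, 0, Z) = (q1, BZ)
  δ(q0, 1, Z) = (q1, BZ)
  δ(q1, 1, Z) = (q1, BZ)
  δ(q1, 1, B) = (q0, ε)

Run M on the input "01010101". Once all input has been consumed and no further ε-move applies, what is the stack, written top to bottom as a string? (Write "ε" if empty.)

Z

(q0, 01010101, Z)
  read 0, top Z: go to q1, push BZ → (q1, 1010101, BZ)
  read 1, top B: go to q0, push ε → (q0, 010101, Z)
  read 0, top Z: go to q1, push BZ → (q1, 10101, BZ)
  read 1, top B: go to q0, push ε → (q0, 0101, Z)
  read 0, top Z: go to q1, push BZ → (q1, 101, BZ)
  read 1, top B: go to q0, push ε → (q0, 01, Z)
  read 0, top Z: go to q1, push BZ → (q1, 1, BZ)
  read 1, top B: go to q0, push ε → (q0, ε, Z)
All input consumed in state q0 with stack Z.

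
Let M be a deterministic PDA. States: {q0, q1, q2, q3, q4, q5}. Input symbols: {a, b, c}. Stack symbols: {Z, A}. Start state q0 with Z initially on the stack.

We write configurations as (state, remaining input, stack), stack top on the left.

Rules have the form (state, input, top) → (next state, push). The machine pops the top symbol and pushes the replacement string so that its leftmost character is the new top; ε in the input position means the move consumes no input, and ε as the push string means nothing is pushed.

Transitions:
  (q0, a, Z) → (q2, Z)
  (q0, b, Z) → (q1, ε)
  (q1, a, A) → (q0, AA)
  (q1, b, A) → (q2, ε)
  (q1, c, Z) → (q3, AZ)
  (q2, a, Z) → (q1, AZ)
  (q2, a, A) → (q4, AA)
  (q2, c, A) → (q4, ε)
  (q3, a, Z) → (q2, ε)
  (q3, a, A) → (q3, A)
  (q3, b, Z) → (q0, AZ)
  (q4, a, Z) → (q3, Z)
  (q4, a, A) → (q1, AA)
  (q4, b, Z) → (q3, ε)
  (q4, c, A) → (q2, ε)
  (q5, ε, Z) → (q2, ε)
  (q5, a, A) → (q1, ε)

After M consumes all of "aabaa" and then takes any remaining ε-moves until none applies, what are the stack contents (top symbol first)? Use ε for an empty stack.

AAZ

(q0, aabaa, Z) ⊢ (q2, abaa, Z) ⊢ (q1, baa, AZ) ⊢ (q2, aa, Z) ⊢ (q1, a, AZ) ⊢ (q0, ε, AAZ)
All input consumed in state q0 with stack AAZ.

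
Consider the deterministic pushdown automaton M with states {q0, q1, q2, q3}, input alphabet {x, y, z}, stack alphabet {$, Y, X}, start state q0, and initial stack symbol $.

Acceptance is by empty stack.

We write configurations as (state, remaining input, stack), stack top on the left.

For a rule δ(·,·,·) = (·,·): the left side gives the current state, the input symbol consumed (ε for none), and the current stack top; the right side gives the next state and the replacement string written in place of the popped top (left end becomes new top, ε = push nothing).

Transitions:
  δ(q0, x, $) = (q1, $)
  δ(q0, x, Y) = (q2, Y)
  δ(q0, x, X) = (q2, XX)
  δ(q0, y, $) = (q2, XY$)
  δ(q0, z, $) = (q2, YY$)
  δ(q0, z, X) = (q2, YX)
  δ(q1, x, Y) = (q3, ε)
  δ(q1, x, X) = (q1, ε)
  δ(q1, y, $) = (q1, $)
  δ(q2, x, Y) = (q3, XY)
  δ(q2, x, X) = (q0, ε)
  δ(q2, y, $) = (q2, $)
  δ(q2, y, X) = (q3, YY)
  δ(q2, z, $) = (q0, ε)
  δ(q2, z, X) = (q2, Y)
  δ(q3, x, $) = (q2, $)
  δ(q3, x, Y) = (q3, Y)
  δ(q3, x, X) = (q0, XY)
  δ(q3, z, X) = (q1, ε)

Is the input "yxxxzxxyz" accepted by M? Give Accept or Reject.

Accept

(q0, yxxxzxxyz, $) ⊢ (q2, xxxzxxyz, XY$) ⊢ (q0, xxzxxyz, Y$) ⊢ (q2, xzxxyz, Y$) ⊢ (q3, zxxyz, XY$) ⊢ (q1, xxyz, Y$) ⊢ (q3, xyz, $) ⊢ (q2, yz, $) ⊢ (q2, z, $) ⊢ (q0, ε, ε)
All input consumed and the stack is empty.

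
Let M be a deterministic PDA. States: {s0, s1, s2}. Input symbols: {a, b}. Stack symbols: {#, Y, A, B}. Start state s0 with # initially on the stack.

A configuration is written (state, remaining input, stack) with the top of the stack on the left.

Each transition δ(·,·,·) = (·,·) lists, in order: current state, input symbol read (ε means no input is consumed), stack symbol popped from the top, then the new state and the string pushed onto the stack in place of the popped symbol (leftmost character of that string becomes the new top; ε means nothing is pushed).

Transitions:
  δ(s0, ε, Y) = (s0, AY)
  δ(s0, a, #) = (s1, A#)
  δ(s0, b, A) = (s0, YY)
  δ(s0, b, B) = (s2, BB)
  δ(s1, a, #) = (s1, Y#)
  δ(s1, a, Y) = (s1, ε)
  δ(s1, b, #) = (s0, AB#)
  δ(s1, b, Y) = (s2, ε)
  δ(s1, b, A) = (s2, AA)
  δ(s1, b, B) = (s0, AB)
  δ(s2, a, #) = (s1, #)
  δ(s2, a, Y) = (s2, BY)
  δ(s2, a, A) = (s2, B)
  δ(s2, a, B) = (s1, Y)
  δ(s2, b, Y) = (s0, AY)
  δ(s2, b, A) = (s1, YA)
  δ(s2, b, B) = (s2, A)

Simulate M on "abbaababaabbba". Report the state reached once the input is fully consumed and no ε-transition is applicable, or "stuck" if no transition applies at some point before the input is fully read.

stuck

(s0, abbaababaabbba, #)
  read a, top #: go to s1, push A# → (s1, bbaababaabbba, A#)
  read b, top A: go to s2, push AA → (s2, baababaabbba, AA#)
  read b, top A: go to s1, push YA → (s1, aababaabbba, YAA#)
  read a, top Y: go to s1, push ε → (s1, ababaabbba, AA#)
No transition for (s1, a, top A); M blocks with input ababaabbba remaining.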